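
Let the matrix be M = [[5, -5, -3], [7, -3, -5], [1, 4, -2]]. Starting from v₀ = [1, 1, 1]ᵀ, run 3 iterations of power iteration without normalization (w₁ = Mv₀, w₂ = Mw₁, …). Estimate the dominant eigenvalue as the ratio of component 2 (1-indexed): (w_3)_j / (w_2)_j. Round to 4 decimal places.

-0.9394

w1 = Mv₀ = (5·1 + (-5)·1 + (-3)·1; 7·1 + (-3)·1 + (-5)·1; 1·1 + 4·1 + (-2)·1) = (-3, -1, 3)
w2 = Mw1 = (5·(-3) + (-5)·(-1) + (-3)·3; 7·(-3) + (-3)·(-1) + (-5)·3; 1·(-3) + 4·(-1) + (-2)·3) = (-19, -33, -13)
w3 = Mw2 = (109, 31, -125)
Ratio at component: 31 / -33 = -0.9394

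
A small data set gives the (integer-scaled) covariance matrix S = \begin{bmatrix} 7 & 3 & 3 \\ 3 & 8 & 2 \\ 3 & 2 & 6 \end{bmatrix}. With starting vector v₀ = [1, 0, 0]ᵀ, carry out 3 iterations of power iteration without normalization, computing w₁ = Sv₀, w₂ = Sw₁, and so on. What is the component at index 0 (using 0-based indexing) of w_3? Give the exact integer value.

757

w1 = Sv₀ = (7·1 + 3·0 + 3·0; 3·1 + 8·0 + 2·0; 3·1 + 2·0 + 6·0) = (7, 3, 3)
w2 = Sw1 = (7·7 + 3·3 + 3·3; 3·7 + 8·3 + 2·3; 3·7 + 2·3 + 6·3) = (67, 51, 45)
w3 = Sw2 = (757, 699, 573)
The requested component of w3 is 757.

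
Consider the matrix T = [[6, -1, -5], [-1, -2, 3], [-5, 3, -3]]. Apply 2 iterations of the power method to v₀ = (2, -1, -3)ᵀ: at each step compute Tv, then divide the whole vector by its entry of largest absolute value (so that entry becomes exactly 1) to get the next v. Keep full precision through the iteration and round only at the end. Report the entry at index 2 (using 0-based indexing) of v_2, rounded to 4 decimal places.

-0.7868

Tv0 = (28.00000, -9.00000, -4.00000); divide by 28.00000 → v1 = (1.00000, -0.32143, -0.14286)
Tv1 = (7.03571, -0.78571, -5.53571); divide by 7.03571 → v2 = (1.00000, -0.11168, -0.78680)
Requested entry of v2: -155/197 = -0.7868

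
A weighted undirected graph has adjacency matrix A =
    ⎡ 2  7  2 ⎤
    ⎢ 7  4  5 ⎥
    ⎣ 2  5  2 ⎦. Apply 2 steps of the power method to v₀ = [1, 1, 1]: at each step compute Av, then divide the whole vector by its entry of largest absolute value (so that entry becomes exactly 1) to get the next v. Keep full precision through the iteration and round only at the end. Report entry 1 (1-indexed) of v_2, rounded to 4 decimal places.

Av0 = (11.00000, 16.00000, 9.00000); divide by 16.00000 → v1 = (0.68750, 1.00000, 0.56250)
Av1 = (9.50000, 11.62500, 7.50000); divide by 11.62500 → v2 = (0.81720, 1.00000, 0.64516)
Requested entry of v2: 152/186 = 0.8172

0.8172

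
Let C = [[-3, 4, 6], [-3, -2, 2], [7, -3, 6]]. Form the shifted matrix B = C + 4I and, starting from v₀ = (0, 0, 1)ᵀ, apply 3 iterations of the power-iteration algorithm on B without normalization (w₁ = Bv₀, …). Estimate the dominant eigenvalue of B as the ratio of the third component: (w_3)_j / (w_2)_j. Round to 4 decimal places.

B = C + 4I has rows (1, 4, 6); (-3, 2, 2); (7, -3, 10)
w1 = Bv₀ = (6, 2, 10)
w2 = Bw1 = (74, 6, 136)
w3 = Bw2 = (914, 62, 1860)
Ratio: 1860/136 = 13.6765

μ ≈ 13.6765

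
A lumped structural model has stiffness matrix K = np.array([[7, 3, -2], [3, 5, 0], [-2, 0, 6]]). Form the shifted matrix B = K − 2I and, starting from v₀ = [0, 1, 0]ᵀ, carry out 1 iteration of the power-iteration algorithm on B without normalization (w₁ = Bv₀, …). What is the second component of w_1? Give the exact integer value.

B = K − 2I has rows (5, 3, -2); (3, 3, 0); (-2, 0, 4)
w1 = Bv₀ = (5·0 + 3·1 + (-2)·0; 3·0 + 3·1 + 0·0; (-2)·0 + 0·1 + 4·0) = (3, 3, 0)
Requested component of w1: 3

3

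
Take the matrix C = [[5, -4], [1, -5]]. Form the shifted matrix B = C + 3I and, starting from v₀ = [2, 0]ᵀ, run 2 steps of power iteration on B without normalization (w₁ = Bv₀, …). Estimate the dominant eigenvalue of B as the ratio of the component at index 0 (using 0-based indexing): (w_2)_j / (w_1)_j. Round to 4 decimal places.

B = C + 3I has rows (8, -4); (1, -2)
w1 = Bv₀ = (8·2 + (-4)·0; 1·2 + (-2)·0) = (16, 2)
w2 = Bw1 = (8·16 + (-4)·2; 1·16 + (-2)·2) = (120, 12)
Ratio: 120/16 = 7.5000

μ ≈ 7.5000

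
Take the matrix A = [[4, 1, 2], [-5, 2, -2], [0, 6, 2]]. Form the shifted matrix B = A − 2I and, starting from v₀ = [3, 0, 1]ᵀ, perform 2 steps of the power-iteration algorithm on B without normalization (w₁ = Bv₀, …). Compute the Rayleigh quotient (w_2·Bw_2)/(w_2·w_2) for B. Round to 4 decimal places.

1.3633

B = A − 2I has rows (2, 1, 2); (-5, 0, -2); (0, 6, 0)
w1 = Bv₀ = (2·3 + 1·0 + 2·1; (-5)·3 + 0·0 + (-2)·1; 0·3 + 6·0 + 0·1) = (8, -17, 0)
w2 = Bw1 = (2·8 + 1·(-17) + 2·0; (-5)·8 + 0·(-17) + (-2)·0; 0·8 + 6·(-17) + 0·0) = (-1, -40, -102)
Bw2 = (-246, 209, -240)
w2·Bw2 = 16366; w2·w2 = 12005; μ ≈ 16366/12005 = 1.3633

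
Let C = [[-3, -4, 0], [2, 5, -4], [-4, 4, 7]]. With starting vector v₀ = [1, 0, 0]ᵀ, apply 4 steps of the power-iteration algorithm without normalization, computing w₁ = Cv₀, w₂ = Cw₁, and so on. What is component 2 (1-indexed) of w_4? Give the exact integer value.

w1 = Cv₀ = ((-3)·1 + (-4)·0 + 0·0; 2·1 + 5·0 + (-4)·0; (-4)·1 + 4·0 + 7·0) = (-3, 2, -4)
w2 = Cw1 = ((-3)·(-3) + (-4)·2 + 0·(-4); 2·(-3) + 5·2 + (-4)·(-4); (-4)·(-3) + 4·2 + 7·(-4)) = (1, 20, -8)
w3 = Cw2 = (-83, 134, 20)
w4 = Cw3 = (-287, 424, 1008)
The requested component of w4 is 424.

424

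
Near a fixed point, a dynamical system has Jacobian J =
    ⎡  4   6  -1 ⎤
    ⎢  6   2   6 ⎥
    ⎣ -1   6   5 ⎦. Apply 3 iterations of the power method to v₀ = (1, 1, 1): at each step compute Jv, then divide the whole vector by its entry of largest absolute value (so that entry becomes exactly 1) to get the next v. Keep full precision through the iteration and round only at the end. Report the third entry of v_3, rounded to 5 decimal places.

0.80697

Jv0 = (9.000000, 14.000000, 10.000000); divide by 14.000000 → v1 = (0.642857, 1.000000, 0.714286)
Jv1 = (7.857143, 10.142857, 8.928571); divide by 10.142857 → v2 = (0.774648, 1.000000, 0.880282)
Jv2 = (8.218310, 11.929577, 9.626761); divide by 11.929577 → v3 = (0.688902, 1.000000, 0.806966)
Requested entry of v3: 1367/1694 = 0.80697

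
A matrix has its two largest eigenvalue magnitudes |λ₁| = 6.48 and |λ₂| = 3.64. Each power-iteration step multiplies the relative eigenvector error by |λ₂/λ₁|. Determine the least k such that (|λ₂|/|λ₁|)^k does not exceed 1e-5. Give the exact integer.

|λ₂/λ₁| = 3.64/6.48 = 0.56173
Need k ≥ ln(1e-5) / ln(0.56173) = -11.5129 / -0.5767 ≈ 19.962
Smallest integer k satisfying the bound: 20

20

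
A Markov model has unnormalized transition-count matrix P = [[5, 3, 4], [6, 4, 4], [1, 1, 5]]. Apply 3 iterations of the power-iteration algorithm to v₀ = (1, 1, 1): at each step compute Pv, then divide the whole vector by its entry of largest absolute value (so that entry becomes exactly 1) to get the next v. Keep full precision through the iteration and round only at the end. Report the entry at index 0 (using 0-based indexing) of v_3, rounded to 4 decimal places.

0.8265

Pv0 = (12.00000, 14.00000, 7.00000); divide by 14.00000 → v1 = (0.85714, 1.00000, 0.50000)
Pv1 = (9.28571, 11.14286, 4.35714); divide by 11.14286 → v2 = (0.83333, 1.00000, 0.39103)
Pv2 = (8.73077, 10.56410, 3.78846); divide by 10.56410 → v3 = (0.82646, 1.00000, 0.35862)
Requested entry of v3: 1362/1648 = 0.8265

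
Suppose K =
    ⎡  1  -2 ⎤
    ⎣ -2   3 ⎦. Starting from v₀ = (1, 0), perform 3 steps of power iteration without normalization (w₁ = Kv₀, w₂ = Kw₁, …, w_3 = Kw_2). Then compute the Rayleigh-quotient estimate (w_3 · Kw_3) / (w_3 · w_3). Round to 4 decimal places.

4.2361

w1 = Kv₀ = (1·1 + (-2)·0; (-2)·1 + 3·0) = (1, -2)
w2 = Kw1 = (1·1 + (-2)·(-2); (-2)·1 + 3·(-2)) = (5, -8)
w3 = Kw2 = (21, -34)
Kw3 = (89, -144)
w3·Kw3 = 21·89 + (-34)·(-144) = 6765; w3·w3 = 21·21 + (-34)·(-34) = 1597
λ ≈ 6765/1597 = 4.2361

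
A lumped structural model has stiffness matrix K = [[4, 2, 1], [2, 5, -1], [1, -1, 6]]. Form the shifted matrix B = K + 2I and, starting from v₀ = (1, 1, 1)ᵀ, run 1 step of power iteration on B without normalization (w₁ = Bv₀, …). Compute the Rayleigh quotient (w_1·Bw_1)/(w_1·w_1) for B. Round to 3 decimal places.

8.373

B = K + 2I has rows (6, 2, 1); (2, 7, -1); (1, -1, 8)
w1 = Bv₀ = (6·1 + 2·1 + 1·1; 2·1 + 7·1 + (-1)·1; 1·1 + (-1)·1 + 8·1) = (9, 8, 8)
Bw1 = (78, 66, 65)
w1·Bw1 = 1750; w1·w1 = 209; μ ≈ 1750/209 = 8.373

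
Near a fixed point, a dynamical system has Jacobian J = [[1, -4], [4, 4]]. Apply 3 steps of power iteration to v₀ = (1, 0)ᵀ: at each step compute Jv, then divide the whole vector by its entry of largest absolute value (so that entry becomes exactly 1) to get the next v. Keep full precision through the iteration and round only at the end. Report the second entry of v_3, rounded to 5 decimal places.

-0.21053

Jv0 = (1.000000, 4.000000); divide by 4.000000 → v1 = (0.250000, 1.000000)
Jv1 = (-3.750000, 5.000000); divide by 5.000000 → v2 = (-0.750000, 1.000000)
Jv2 = (-4.750000, 1.000000); divide by -4.750000 → v3 = (1.000000, -0.210526)
Requested entry of v3: 20/-95 = -0.21053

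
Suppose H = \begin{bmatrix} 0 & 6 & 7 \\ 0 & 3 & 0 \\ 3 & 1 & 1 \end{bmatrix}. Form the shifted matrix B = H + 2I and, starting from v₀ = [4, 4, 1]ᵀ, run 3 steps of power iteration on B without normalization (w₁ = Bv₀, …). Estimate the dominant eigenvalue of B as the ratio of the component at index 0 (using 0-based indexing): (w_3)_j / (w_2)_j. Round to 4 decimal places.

μ ≈ 7.9154

B = H + 2I has rows (2, 6, 7); (0, 5, 0); (3, 1, 3)
w1 = Bv₀ = (39, 20, 19)
w2 = Bw1 = (331, 100, 194)
w3 = Bw2 = (2620, 500, 1675)
Ratio: 2620/331 = 7.9154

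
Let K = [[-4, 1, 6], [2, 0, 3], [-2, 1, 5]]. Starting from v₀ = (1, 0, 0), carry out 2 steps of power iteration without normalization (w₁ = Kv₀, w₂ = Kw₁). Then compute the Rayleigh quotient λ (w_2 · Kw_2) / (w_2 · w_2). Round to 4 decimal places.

-1.7069

w1 = Kv₀ = ((-4)·1 + 1·0 + 6·0; 2·1 + 0·0 + 3·0; (-2)·1 + 1·0 + 5·0) = (-4, 2, -2)
w2 = Kw1 = ((-4)·(-4) + 1·2 + 6·(-2); 2·(-4) + 0·2 + 3·(-2); (-2)·(-4) + 1·2 + 5·(-2)) = (6, -14, 0)
Kw2 = (-38, 12, -26)
w2·Kw2 = 6·(-38) + (-14)·12 + 0·(-26) = -396; w2·w2 = 6·6 + (-14)·(-14) + 0·0 = 232
λ ≈ -396/232 = -1.7069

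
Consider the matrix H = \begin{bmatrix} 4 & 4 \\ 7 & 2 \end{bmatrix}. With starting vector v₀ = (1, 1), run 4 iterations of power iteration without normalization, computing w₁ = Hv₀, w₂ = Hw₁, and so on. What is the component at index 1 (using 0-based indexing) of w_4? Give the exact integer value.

5224

w1 = Hv₀ = (4·1 + 4·1; 7·1 + 2·1) = (8, 9)
w2 = Hw1 = (4·8 + 4·9; 7·8 + 2·9) = (68, 74)
w3 = Hw2 = (568, 624)
w4 = Hw3 = (4768, 5224)
The requested component of w4 is 5224.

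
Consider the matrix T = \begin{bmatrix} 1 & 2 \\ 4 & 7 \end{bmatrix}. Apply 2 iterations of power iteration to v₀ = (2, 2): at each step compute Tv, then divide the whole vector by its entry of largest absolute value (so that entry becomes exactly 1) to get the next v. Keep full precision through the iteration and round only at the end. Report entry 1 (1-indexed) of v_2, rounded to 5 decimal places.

0.28090

Tv0 = (6.000000, 22.000000); divide by 22.000000 → v1 = (0.272727, 1.000000)
Tv1 = (2.272727, 8.090909); divide by 8.090909 → v2 = (0.280899, 1.000000)
Requested entry of v2: 50/178 = 0.28090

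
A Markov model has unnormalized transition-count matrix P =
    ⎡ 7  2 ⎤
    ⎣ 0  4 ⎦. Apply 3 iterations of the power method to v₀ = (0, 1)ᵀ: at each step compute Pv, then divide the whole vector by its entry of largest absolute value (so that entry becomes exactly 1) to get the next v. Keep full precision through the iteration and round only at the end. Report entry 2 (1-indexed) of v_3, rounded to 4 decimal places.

Pv0 = (2.00000, 4.00000); divide by 4.00000 → v1 = (0.50000, 1.00000)
Pv1 = (5.50000, 4.00000); divide by 5.50000 → v2 = (1.00000, 0.72727)
Pv2 = (8.45455, 2.90909); divide by 8.45455 → v3 = (1.00000, 0.34409)
Requested entry of v3: 64/186 = 0.3441

0.3441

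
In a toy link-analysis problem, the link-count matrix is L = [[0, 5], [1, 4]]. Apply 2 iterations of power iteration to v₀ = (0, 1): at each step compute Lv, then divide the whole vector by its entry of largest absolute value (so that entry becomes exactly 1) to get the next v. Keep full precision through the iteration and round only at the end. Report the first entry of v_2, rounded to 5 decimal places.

Lv0 = (5.000000, 4.000000); divide by 5.000000 → v1 = (1.000000, 0.800000)
Lv1 = (4.000000, 4.200000); divide by 4.200000 → v2 = (0.952381, 1.000000)
Requested entry of v2: 20/21 = 0.95238

0.95238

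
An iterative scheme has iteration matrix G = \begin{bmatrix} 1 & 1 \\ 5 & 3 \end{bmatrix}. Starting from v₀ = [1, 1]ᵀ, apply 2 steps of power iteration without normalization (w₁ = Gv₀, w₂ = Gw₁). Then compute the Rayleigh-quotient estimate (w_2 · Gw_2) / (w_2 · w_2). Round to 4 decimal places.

w1 = Gv₀ = (1·1 + 1·1; 5·1 + 3·1) = (2, 8)
w2 = Gw1 = (1·2 + 1·8; 5·2 + 3·8) = (10, 34)
Gw2 = (44, 152)
w2·Gw2 = 10·44 + 34·152 = 5608; w2·w2 = 10·10 + 34·34 = 1256
λ ≈ 5608/1256 = 4.4650

4.4650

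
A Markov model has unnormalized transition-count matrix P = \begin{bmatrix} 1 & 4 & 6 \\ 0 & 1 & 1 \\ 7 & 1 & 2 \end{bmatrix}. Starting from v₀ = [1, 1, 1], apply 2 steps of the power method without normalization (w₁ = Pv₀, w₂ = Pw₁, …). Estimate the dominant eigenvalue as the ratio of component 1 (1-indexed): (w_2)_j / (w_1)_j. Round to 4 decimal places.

λ ≈ 7.1818

w1 = Pv₀ = (1·1 + 4·1 + 6·1; 0·1 + 1·1 + 1·1; 7·1 + 1·1 + 2·1) = (11, 2, 10)
w2 = Pw1 = (1·11 + 4·2 + 6·10; 0·11 + 1·2 + 1·10; 7·11 + 1·2 + 2·10) = (79, 12, 99)
Ratio at component: 79 / 11 = 7.1818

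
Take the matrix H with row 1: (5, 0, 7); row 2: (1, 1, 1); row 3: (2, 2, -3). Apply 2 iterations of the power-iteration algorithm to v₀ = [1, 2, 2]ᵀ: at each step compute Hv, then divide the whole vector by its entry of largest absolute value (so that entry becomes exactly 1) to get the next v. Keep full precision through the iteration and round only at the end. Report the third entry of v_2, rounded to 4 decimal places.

Hv0 = (19.00000, 5.00000, 0.00000); divide by 19.00000 → v1 = (1.00000, 0.26316, 0.00000)
Hv1 = (5.00000, 1.26316, 2.52632); divide by 5.00000 → v2 = (1.00000, 0.25263, 0.50526)
Requested entry of v2: 48/95 = 0.5053

0.5053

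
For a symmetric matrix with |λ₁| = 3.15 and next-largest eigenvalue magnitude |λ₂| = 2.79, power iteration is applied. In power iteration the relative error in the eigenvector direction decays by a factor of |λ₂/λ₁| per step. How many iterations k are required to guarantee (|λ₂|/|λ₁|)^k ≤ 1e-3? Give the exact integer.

57

|λ₂/λ₁| = 2.79/3.15 = 0.88571
Need k ≥ ln(1e-3) / ln(0.88571) = -6.9078 / -0.1214 ≈ 56.919
Smallest integer k satisfying the bound: 57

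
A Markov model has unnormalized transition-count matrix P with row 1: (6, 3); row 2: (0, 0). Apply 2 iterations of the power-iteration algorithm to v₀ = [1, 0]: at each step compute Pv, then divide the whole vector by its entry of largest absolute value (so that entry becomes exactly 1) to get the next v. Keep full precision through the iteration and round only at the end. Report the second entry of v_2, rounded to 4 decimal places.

0.0000

Pv0 = (6.00000, 0.00000); divide by 6.00000 → v1 = (1.00000, 0.00000)
Pv1 = (6.00000, 0.00000); divide by 6.00000 → v2 = (1.00000, 0.00000)
Requested entry of v2: 0/36 = 0.0000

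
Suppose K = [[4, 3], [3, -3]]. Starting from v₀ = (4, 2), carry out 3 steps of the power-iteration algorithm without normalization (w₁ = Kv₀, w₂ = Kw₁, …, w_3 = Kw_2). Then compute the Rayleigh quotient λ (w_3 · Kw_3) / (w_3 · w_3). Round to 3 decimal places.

w1 = Kv₀ = (4·4 + 3·2; 3·4 + (-3)·2) = (22, 6)
w2 = Kw1 = (4·22 + 3·6; 3·22 + (-3)·6) = (106, 48)
w3 = Kw2 = (568, 174)
Kw3 = (2794, 1182)
w3·Kw3 = 568·2794 + 174·1182 = 1792660; w3·w3 = 568·568 + 174·174 = 352900
λ ≈ 1792660/352900 = 5.080

λ ≈ 5.080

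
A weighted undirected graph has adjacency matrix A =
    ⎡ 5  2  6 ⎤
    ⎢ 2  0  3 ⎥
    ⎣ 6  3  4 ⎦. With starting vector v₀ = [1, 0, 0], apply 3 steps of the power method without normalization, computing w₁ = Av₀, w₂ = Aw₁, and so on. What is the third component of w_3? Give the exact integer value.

714

w1 = Av₀ = (5·1 + 2·0 + 6·0; 2·1 + 0·0 + 3·0; 6·1 + 3·0 + 4·0) = (5, 2, 6)
w2 = Aw1 = (5·5 + 2·2 + 6·6; 2·5 + 0·2 + 3·6; 6·5 + 3·2 + 4·6) = (65, 28, 60)
w3 = Aw2 = (741, 310, 714)
The requested component of w3 is 714.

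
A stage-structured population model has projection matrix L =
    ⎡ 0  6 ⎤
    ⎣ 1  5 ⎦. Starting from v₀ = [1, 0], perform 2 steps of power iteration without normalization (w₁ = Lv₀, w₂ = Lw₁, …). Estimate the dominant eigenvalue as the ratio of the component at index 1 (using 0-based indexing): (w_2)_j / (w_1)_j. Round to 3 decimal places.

λ ≈ 5.000

w1 = Lv₀ = (0·1 + 6·0; 1·1 + 5·0) = (0, 1)
w2 = Lw1 = (0·0 + 6·1; 1·0 + 5·1) = (6, 5)
Ratio at component: 5 / 1 = 5.000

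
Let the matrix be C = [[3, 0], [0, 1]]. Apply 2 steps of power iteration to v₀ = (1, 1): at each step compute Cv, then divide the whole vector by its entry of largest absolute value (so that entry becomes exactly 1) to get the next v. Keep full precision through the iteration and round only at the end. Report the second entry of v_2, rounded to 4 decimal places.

Cv0 = (3.00000, 1.00000); divide by 3.00000 → v1 = (1.00000, 0.33333)
Cv1 = (3.00000, 0.33333); divide by 3.00000 → v2 = (1.00000, 0.11111)
Requested entry of v2: 1/9 = 0.1111

0.1111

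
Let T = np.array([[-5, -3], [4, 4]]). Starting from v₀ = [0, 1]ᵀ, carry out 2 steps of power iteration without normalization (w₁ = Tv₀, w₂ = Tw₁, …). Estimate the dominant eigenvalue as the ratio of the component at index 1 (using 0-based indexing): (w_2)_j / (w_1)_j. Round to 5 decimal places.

w1 = Tv₀ = (-3, 4)
w2 = Tw1 = (3, 4)
Ratio at component: 4 / 4 = 1.00000

1.00000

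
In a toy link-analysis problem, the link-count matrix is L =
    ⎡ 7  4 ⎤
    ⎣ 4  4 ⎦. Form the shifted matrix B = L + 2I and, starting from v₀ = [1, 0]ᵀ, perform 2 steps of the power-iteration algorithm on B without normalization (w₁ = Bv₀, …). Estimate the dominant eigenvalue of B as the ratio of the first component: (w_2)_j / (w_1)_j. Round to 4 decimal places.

10.7778

B = L + 2I has rows (9, 4); (4, 6)
w1 = Bv₀ = (9, 4)
w2 = Bw1 = (97, 60)
Ratio: 97/9 = 10.7778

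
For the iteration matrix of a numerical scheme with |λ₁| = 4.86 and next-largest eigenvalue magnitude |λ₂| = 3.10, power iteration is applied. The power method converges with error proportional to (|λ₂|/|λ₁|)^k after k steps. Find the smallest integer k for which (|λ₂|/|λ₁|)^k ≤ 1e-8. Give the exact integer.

41

|λ₂/λ₁| = 3.10/4.86 = 0.63786
Need k ≥ ln(1e-8) / ln(0.63786) = -18.4207 / -0.4496 ≈ 40.968
Smallest integer k satisfying the bound: 41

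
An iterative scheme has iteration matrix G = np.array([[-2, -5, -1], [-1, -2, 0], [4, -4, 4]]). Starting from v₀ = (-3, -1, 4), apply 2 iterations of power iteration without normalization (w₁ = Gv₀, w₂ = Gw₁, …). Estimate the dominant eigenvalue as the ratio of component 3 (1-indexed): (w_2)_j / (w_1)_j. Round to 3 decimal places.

5.000

w1 = Gv₀ = (7, 5, 8)
w2 = Gw1 = (-47, -17, 40)
Ratio at component: 40 / 8 = 5.000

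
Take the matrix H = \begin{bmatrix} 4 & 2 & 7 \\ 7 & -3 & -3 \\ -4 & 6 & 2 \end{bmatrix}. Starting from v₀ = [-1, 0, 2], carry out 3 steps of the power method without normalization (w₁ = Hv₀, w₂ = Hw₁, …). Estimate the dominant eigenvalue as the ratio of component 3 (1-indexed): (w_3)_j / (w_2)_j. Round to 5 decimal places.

w1 = Hv₀ = (10, -13, 8)
w2 = Hw1 = (70, 85, -102)
w3 = Hw2 = (-264, 541, 26)
Ratio at component: 26 / -102 = -0.25490

λ ≈ -0.25490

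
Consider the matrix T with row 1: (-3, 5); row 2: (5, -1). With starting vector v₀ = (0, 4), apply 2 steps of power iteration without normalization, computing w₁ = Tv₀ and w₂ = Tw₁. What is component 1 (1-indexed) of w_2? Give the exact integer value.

w1 = Tv₀ = (20, -4)
w2 = Tw1 = (-80, 104)
The requested component of w2 is -80.

-80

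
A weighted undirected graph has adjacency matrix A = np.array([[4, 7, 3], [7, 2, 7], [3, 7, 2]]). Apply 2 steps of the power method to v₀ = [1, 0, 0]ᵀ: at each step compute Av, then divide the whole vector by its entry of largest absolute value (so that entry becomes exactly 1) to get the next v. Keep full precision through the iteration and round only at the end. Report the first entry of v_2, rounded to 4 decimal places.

Av0 = (4.00000, 7.00000, 3.00000); divide by 7.00000 → v1 = (0.57143, 1.00000, 0.42857)
Av1 = (10.57143, 9.00000, 9.57143); divide by 10.57143 → v2 = (1.00000, 0.85135, 0.90541)
Requested entry of v2: 74/74 = 1.0000

1.0000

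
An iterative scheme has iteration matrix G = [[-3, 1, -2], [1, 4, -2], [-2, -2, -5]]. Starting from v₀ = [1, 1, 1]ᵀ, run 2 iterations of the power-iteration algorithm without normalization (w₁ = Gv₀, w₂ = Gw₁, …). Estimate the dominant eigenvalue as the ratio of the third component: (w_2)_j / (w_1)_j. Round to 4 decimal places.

λ ≈ -5.2222

w1 = Gv₀ = ((-3)·1 + 1·1 + (-2)·1; 1·1 + 4·1 + (-2)·1; (-2)·1 + (-2)·1 + (-5)·1) = (-4, 3, -9)
w2 = Gw1 = ((-3)·(-4) + 1·3 + (-2)·(-9); 1·(-4) + 4·3 + (-2)·(-9); (-2)·(-4) + (-2)·3 + (-5)·(-9)) = (33, 26, 47)
Ratio at component: 47 / -9 = -5.2222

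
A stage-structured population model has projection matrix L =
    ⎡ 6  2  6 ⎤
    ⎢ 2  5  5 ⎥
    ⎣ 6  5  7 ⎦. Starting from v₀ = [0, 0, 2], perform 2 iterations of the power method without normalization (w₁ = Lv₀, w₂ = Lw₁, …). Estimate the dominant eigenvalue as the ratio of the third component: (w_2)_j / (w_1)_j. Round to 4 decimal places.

15.7143

w1 = Lv₀ = (6·0 + 2·0 + 6·2; 2·0 + 5·0 + 5·2; 6·0 + 5·0 + 7·2) = (12, 10, 14)
w2 = Lw1 = (6·12 + 2·10 + 6·14; 2·12 + 5·10 + 5·14; 6·12 + 5·10 + 7·14) = (176, 144, 220)
Ratio at component: 220 / 14 = 15.7143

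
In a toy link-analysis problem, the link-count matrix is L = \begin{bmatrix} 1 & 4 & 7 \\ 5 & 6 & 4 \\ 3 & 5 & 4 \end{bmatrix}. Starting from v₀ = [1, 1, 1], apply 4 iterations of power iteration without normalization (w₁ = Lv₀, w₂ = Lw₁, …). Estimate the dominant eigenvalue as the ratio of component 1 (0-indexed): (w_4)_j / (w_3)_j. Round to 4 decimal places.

w1 = Lv₀ = (12, 15, 12)
w2 = Lw1 = (156, 198, 159)
w3 = Lw2 = (2061, 2604, 2094)
w4 = Lw3 = (27135, 34305, 27579)
Ratio at component: 34305 / 2604 = 13.1740

13.1740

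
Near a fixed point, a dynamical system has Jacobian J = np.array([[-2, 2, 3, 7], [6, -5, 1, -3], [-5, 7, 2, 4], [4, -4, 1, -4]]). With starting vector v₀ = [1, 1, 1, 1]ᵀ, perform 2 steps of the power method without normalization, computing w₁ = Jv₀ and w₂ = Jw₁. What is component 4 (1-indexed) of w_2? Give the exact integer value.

64

w1 = Jv₀ = ((-2)·1 + 2·1 + 3·1 + 7·1; 6·1 + (-5)·1 + 1·1 + (-3)·1; (-5)·1 + 7·1 + 2·1 + 4·1; 4·1 + (-4)·1 + 1·1 + (-4)·1) = (10, -1, 8, -3)
w2 = Jw1 = ((-2)·10 + 2·(-1) + 3·8 + 7·(-3); 6·10 + (-5)·(-1) + 1·8 + (-3)·(-3); (-5)·10 + 7·(-1) + 2·8 + 4·(-3); 4·10 + (-4)·(-1) + 1·8 + (-4)·(-3)) = (-19, 82, -53, 64)
The requested component of w2 is 64.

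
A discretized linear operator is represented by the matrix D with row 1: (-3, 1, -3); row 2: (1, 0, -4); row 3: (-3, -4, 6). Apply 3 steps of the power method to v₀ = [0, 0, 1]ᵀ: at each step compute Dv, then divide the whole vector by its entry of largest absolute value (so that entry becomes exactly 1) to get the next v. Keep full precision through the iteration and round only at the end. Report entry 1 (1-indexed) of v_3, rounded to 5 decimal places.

Dv0 = (-3.000000, -4.000000, 6.000000); divide by 6.000000 → v1 = (-0.500000, -0.666667, 1.000000)
Dv1 = (-2.166667, -4.500000, 10.166667); divide by 10.166667 → v2 = (-0.213115, -0.442623, 1.000000)
Dv2 = (-2.803279, -4.213115, 8.409836); divide by 8.409836 → v3 = (-0.333333, -0.500975, 1.000000)
Requested entry of v3: -171/513 = -0.33333

-0.33333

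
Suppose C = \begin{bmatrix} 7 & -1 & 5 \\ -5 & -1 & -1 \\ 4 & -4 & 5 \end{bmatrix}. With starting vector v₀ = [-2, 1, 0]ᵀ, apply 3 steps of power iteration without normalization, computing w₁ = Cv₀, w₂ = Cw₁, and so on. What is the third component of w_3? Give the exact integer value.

w1 = Cv₀ = (7·(-2) + (-1)·1 + 5·0; (-5)·(-2) + (-1)·1 + (-1)·0; 4·(-2) + (-4)·1 + 5·0) = (-15, 9, -12)
w2 = Cw1 = (7·(-15) + (-1)·9 + 5·(-12); (-5)·(-15) + (-1)·9 + (-1)·(-12); 4·(-15) + (-4)·9 + 5·(-12)) = (-174, 78, -156)
w3 = Cw2 = (-2076, 948, -1788)
The requested component of w3 is -1788.

-1788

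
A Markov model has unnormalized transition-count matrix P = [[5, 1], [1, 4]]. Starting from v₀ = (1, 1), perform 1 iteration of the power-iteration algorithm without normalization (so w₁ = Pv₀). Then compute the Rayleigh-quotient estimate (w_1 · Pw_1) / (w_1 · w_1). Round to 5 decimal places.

5.57377

w1 = Pv₀ = (5·1 + 1·1; 1·1 + 4·1) = (6, 5)
Pw1 = (35, 26)
w1·Pw1 = 6·35 + 5·26 = 340; w1·w1 = 6·6 + 5·5 = 61
λ ≈ 340/61 = 5.57377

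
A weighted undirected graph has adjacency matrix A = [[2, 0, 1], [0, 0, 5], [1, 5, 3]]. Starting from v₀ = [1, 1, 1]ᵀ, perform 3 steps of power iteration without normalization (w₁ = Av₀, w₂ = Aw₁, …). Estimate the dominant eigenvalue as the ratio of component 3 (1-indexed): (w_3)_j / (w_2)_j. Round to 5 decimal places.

w1 = Av₀ = (2·1 + 0·1 + 1·1; 0·1 + 0·1 + 5·1; 1·1 + 5·1 + 3·1) = (3, 5, 9)
w2 = Aw1 = (2·3 + 0·5 + 1·9; 0·3 + 0·5 + 5·9; 1·3 + 5·5 + 3·9) = (15, 45, 55)
w3 = Aw2 = (85, 275, 405)
Ratio at component: 405 / 55 = 7.36364

λ ≈ 7.36364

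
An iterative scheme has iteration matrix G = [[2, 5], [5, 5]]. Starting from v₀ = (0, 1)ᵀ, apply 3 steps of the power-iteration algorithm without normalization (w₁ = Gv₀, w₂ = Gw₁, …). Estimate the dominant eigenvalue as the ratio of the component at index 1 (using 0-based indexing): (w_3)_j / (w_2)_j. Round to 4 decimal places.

w1 = Gv₀ = (5, 5)
w2 = Gw1 = (35, 50)
w3 = Gw2 = (320, 425)
Ratio at component: 425 / 50 = 8.5000

8.5000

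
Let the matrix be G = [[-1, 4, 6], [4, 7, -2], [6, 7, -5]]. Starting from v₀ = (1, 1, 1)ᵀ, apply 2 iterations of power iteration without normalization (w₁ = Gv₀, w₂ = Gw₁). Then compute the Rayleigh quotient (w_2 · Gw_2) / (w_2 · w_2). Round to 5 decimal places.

λ ≈ 8.89270

w1 = Gv₀ = (9, 9, 8)
w2 = Gw1 = (75, 83, 77)
Gw2 = (719, 727, 646)
w2·Gw2 = 75·719 + 83·727 + 77·646 = 164008; w2·w2 = 75·75 + 83·83 + 77·77 = 18443
λ ≈ 164008/18443 = 8.89270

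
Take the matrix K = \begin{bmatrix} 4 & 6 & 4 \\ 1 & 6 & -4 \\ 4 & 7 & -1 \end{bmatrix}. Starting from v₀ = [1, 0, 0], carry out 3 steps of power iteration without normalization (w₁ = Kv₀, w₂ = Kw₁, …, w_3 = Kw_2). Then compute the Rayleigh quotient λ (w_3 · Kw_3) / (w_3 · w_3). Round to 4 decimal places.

w1 = Kv₀ = (4, 1, 4)
w2 = Kw1 = (38, -6, 19)
w3 = Kw2 = (192, -74, 91)
Kw3 = (688, -616, 159)
w3·Kw3 = 192·688 + (-74)·(-616) + 91·159 = 192149; w3·w3 = 192·192 + (-74)·(-74) + 91·91 = 50621
λ ≈ 192149/50621 = 3.7958

3.7958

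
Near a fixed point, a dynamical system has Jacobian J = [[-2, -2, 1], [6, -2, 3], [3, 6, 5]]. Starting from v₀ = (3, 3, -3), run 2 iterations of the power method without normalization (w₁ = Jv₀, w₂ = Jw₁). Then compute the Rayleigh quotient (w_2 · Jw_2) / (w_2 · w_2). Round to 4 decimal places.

w1 = Jv₀ = ((-2)·3 + (-2)·3 + 1·(-3); 6·3 + (-2)·3 + 3·(-3); 3·3 + 6·3 + 5·(-3)) = (-15, 3, 12)
w2 = Jw1 = ((-2)·(-15) + (-2)·3 + 1·12; 6·(-15) + (-2)·3 + 3·12; 3·(-15) + 6·3 + 5·12) = (36, -60, 33)
Jw2 = (81, 435, -87)
w2·Jw2 = 36·81 + (-60)·435 + 33·(-87) = -26055; w2·w2 = 36·36 + (-60)·(-60) + 33·33 = 5985
λ ≈ -26055/5985 = -4.3534

-4.3534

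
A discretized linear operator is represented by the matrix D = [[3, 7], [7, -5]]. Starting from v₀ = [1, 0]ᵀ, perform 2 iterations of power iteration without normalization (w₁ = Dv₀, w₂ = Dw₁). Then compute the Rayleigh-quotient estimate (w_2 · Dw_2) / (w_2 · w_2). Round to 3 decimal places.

λ ≈ -0.634

w1 = Dv₀ = (3·1 + 7·0; 7·1 + (-5)·0) = (3, 7)
w2 = Dw1 = (3·3 + 7·7; 7·3 + (-5)·7) = (58, -14)
Dw2 = (76, 476)
w2·Dw2 = 58·76 + (-14)·476 = -2256; w2·w2 = 58·58 + (-14)·(-14) = 3560
λ ≈ -2256/3560 = -0.634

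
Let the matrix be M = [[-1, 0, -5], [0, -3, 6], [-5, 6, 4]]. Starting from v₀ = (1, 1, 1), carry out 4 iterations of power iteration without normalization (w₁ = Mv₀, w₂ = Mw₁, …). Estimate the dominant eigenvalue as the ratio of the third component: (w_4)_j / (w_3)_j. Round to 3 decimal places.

11.454

w1 = Mv₀ = ((-1)·1 + 0·1 + (-5)·1; 0·1 + (-3)·1 + 6·1; (-5)·1 + 6·1 + 4·1) = (-6, 3, 5)
w2 = Mw1 = ((-1)·(-6) + 0·3 + (-5)·5; 0·(-6) + (-3)·3 + 6·5; (-5)·(-6) + 6·3 + 4·5) = (-19, 21, 68)
w3 = Mw2 = (-321, 345, 493)
w4 = Mw3 = (-2144, 1923, 5647)
Ratio at component: 5647 / 493 = 11.454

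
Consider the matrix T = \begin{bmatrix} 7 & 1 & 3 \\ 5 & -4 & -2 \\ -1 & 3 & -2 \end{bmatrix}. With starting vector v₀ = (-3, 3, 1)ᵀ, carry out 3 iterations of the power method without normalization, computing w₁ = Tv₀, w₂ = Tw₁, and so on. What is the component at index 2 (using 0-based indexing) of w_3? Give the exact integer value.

w1 = Tv₀ = (7·(-3) + 1·3 + 3·1; 5·(-3) + (-4)·3 + (-2)·1; (-1)·(-3) + 3·3 + (-2)·1) = (-15, -29, 10)
w2 = Tw1 = (7·(-15) + 1·(-29) + 3·10; 5·(-15) + (-4)·(-29) + (-2)·10; (-1)·(-15) + 3·(-29) + (-2)·10) = (-104, 21, -92)
w3 = Tw2 = (-983, -420, 351)
The requested component of w3 is 351.

351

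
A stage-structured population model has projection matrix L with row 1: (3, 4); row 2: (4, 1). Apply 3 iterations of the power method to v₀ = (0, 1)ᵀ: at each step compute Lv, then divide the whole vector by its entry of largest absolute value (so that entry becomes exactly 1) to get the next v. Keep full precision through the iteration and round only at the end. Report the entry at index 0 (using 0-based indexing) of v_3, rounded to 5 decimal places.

1.00000

Lv0 = (4.000000, 1.000000); divide by 4.000000 → v1 = (1.000000, 0.250000)
Lv1 = (4.000000, 4.250000); divide by 4.250000 → v2 = (0.941176, 1.000000)
Lv2 = (6.823529, 4.764706); divide by 6.823529 → v3 = (1.000000, 0.698276)
Requested entry of v3: 116/116 = 1.00000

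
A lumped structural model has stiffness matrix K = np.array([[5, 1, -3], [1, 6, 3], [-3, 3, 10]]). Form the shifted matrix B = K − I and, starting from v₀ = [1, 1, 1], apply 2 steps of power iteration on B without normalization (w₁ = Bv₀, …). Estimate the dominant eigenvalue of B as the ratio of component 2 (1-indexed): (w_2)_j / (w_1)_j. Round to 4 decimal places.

B = K − I has rows (4, 1, -3); (1, 5, 3); (-3, 3, 9)
w1 = Bv₀ = (2, 9, 9)
w2 = Bw1 = (-10, 74, 102)
Ratio: 74/9 = 8.2222

μ ≈ 8.2222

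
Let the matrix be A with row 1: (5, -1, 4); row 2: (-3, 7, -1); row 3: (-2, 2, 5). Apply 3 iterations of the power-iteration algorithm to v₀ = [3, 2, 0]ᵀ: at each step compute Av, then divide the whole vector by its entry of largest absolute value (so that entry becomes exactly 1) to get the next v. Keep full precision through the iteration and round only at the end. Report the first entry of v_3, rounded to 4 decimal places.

-0.6639

Av0 = (13.00000, 5.00000, -2.00000); divide by 13.00000 → v1 = (1.00000, 0.38462, -0.15385)
Av1 = (4.00000, -0.15385, -2.00000); divide by 4.00000 → v2 = (1.00000, -0.03846, -0.50000)
Av2 = (3.03846, -2.76923, -4.57692); divide by -4.57692 → v3 = (-0.66387, 0.60504, 1.00000)
Requested entry of v3: 158/-238 = -0.6639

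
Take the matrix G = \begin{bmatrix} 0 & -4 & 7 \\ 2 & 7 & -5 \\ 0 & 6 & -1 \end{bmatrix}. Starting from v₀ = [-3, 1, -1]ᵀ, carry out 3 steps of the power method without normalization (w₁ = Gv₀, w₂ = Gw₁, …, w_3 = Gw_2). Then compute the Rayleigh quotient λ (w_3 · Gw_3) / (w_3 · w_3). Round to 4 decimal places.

w1 = Gv₀ = (-11, 6, 7)
w2 = Gw1 = (25, -15, 29)
w3 = Gw2 = (263, -200, -119)
Gw3 = (-33, -279, -1081)
w3·Gw3 = 263·(-33) + (-200)·(-279) + (-119)·(-1081) = 175760; w3·w3 = 263·263 + (-200)·(-200) + (-119)·(-119) = 123330
λ ≈ 175760/123330 = 1.4251

λ ≈ 1.4251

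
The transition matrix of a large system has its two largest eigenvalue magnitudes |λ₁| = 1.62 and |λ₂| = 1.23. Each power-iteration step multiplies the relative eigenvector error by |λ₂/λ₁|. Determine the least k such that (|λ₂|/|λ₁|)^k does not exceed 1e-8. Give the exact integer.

67

|λ₂/λ₁| = 1.23/1.62 = 0.75926
Need k ≥ ln(1e-8) / ln(0.75926) = -18.4207 / -0.2754 ≈ 66.884
Smallest integer k satisfying the bound: 67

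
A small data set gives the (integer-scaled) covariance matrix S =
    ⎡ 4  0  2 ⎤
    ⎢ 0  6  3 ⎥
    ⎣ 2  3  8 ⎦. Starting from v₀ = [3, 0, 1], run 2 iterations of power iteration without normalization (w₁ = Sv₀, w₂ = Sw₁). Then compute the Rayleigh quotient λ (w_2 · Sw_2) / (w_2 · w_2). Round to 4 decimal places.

λ ≈ 10.0781

w1 = Sv₀ = (14, 3, 14)
w2 = Sw1 = (84, 60, 149)
Sw2 = (634, 807, 1540)
w2·Sw2 = 84·634 + 60·807 + 149·1540 = 331136; w2·w2 = 84·84 + 60·60 + 149·149 = 32857
λ ≈ 331136/32857 = 10.0781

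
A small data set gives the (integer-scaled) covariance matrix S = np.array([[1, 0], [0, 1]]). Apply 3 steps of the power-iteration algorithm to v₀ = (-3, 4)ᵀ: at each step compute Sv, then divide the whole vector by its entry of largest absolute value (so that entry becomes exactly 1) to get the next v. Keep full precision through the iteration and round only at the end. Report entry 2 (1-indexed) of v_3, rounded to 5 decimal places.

Sv0 = (-3.000000, 4.000000); divide by 4.000000 → v1 = (-0.750000, 1.000000)
Sv1 = (-0.750000, 1.000000); divide by 1.000000 → v2 = (-0.750000, 1.000000)
Sv2 = (-0.750000, 1.000000); divide by 1.000000 → v3 = (-0.750000, 1.000000)
Requested entry of v3: 4/4 = 1.00000

1.00000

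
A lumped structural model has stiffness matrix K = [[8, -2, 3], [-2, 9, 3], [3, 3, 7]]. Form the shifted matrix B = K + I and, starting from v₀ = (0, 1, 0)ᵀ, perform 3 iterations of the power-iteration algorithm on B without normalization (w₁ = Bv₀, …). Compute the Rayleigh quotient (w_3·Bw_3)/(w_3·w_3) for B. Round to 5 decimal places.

μ ≈ 12.03577

B = K + I has rows (9, -2, 3); (-2, 10, 3); (3, 3, 8)
w1 = Bv₀ = (9·0 + (-2)·1 + 3·0; (-2)·0 + 10·1 + 3·0; 3·0 + 3·1 + 8·0) = (-2, 10, 3)
w2 = Bw1 = (9·(-2) + (-2)·10 + 3·3; (-2)·(-2) + 10·10 + 3·3; 3·(-2) + 3·10 + 8·3) = (-29, 113, 48)
w3 = Bw2 = (-343, 1332, 636)
Bw3 = (-3843, 15914, 8055)
w3·Bw3 = 27638577; w3·w3 = 2296369; μ ≈ 27638577/2296369 = 12.03577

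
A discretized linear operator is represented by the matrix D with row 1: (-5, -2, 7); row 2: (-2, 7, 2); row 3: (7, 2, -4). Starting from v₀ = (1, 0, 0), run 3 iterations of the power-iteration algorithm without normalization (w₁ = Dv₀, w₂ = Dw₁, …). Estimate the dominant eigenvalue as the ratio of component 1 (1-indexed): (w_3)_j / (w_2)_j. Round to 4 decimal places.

λ ≈ -11.2692

w1 = Dv₀ = (-5, -2, 7)
w2 = Dw1 = (78, 10, -67)
w3 = Dw2 = (-879, -220, 834)
Ratio at component: -879 / 78 = -11.2692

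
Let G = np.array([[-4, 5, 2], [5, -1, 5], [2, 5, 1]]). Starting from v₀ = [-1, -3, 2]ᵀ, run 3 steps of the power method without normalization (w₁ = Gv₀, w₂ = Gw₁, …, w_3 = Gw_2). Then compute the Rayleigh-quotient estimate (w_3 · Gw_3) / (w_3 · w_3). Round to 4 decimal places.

w1 = Gv₀ = (-7, 8, -15)
w2 = Gw1 = (38, -118, 11)
w3 = Gw2 = (-720, 363, -503)
Gw3 = (3689, -6478, -128)
w3·Gw3 = (-720)·3689 + 363·(-6478) + (-503)·(-128) = -4943210; w3·w3 = (-720)·(-720) + 363·363 + (-503)·(-503) = 903178
λ ≈ -4943210/903178 = -5.4731

λ ≈ -5.4731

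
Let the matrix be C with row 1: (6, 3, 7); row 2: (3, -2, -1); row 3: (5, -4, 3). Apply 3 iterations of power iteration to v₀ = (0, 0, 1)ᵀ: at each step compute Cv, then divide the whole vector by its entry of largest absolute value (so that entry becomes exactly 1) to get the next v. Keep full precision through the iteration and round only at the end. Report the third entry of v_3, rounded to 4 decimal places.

0.4815

Cv0 = (7.00000, -1.00000, 3.00000); divide by 7.00000 → v1 = (1.00000, -0.14286, 0.42857)
Cv1 = (8.57143, 2.85714, 6.85714); divide by 8.57143 → v2 = (1.00000, 0.33333, 0.80000)
Cv2 = (12.60000, 1.53333, 6.06667); divide by 12.60000 → v3 = (1.00000, 0.12169, 0.48148)
Requested entry of v3: 364/756 = 0.4815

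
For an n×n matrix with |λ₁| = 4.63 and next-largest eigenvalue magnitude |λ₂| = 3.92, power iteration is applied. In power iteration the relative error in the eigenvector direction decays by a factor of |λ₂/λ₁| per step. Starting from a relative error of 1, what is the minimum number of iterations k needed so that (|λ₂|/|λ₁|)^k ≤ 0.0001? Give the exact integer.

56

|λ₂/λ₁| = 3.92/4.63 = 0.84665
Need k ≥ ln(0.0001) / ln(0.84665) = -9.2103 / -0.1665 ≈ 55.329
Smallest integer k satisfying the bound: 56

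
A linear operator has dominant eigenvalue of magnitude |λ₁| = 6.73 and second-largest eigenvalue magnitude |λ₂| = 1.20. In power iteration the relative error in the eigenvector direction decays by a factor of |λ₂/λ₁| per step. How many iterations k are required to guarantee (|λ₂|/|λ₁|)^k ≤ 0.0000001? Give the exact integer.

|λ₂/λ₁| = 1.20/6.73 = 0.17831
Need k ≥ ln(0.0000001) / ln(0.17831) = -16.1181 / -1.7243 ≈ 9.348
Smallest integer k satisfying the bound: 10

10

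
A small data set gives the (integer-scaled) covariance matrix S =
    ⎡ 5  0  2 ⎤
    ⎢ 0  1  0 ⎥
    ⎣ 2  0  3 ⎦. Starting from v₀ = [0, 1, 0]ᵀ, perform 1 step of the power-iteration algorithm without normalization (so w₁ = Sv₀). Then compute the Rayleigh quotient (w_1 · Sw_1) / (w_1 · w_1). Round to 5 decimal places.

w1 = Sv₀ = (0, 1, 0)
Sw1 = (0, 1, 0)
w1·Sw1 = 0·0 + 1·1 + 0·0 = 1; w1·w1 = 0·0 + 1·1 + 0·0 = 1
λ ≈ 1/1 = 1.00000

1.00000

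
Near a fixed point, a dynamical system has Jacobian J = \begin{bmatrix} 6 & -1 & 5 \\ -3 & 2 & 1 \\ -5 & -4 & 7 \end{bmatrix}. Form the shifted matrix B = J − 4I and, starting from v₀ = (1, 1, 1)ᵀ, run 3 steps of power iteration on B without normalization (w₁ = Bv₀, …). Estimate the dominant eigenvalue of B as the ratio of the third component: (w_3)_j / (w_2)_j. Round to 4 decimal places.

-1.1875

B = J − 4I has rows (2, -1, 5); (-3, -2, 1); (-5, -4, 3)
w1 = Bv₀ = (2·1 + (-1)·1 + 5·1; (-3)·1 + (-2)·1 + 1·1; (-5)·1 + (-4)·1 + 3·1) = (6, -4, -6)
w2 = Bw1 = (2·6 + (-1)·(-4) + 5·(-6); (-3)·6 + (-2)·(-4) + 1·(-6); (-5)·6 + (-4)·(-4) + 3·(-6)) = (-14, -16, -32)
w3 = Bw2 = (-172, 42, 38)
Ratio: 38/-32 = -1.1875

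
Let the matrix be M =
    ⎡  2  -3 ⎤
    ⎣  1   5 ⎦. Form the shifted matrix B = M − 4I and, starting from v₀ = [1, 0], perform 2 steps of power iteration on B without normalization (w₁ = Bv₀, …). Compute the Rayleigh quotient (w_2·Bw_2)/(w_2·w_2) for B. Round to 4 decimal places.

B = M − 4I has rows (-2, -3); (1, 1)
w1 = Bv₀ = ((-2)·1 + (-3)·0; 1·1 + 1·0) = (-2, 1)
w2 = Bw1 = ((-2)·(-2) + (-3)·1; 1·(-2) + 1·1) = (1, -1)
Bw2 = (1, 0)
w2·Bw2 = 1; w2·w2 = 2; μ ≈ 1/2 = 0.5000

μ ≈ 0.5000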